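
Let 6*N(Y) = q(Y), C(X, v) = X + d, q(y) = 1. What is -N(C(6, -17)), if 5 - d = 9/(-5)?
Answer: -1/6 ≈ -0.16667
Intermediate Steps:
d = 34/5 (d = 5 - 9/(-5) = 5 - 9*(-1)/5 = 5 - 1*(-9/5) = 5 + 9/5 = 34/5 ≈ 6.8000)
C(X, v) = 34/5 + X (C(X, v) = X + 34/5 = 34/5 + X)
N(Y) = 1/6 (N(Y) = (1/6)*1 = 1/6)
-N(C(6, -17)) = -1*1/6 = -1/6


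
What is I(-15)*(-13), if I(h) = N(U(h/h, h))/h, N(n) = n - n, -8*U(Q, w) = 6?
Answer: 0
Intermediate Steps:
U(Q, w) = -3/4 (U(Q, w) = -1/8*6 = -3/4)
N(n) = 0
I(h) = 0 (I(h) = 0/h = 0)
I(-15)*(-13) = 0*(-13) = 0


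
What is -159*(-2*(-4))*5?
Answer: -6360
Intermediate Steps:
-159*(-2*(-4))*5 = -1272*5 = -159*40 = -6360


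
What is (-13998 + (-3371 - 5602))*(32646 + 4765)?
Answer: -859368081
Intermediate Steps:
(-13998 + (-3371 - 5602))*(32646 + 4765) = (-13998 - 8973)*37411 = -22971*37411 = -859368081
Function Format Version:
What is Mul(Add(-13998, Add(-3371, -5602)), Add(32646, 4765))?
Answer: -859368081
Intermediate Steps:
Mul(Add(-13998, Add(-3371, -5602)), Add(32646, 4765)) = Mul(Add(-13998, -8973), 37411) = Mul(-22971, 37411) = -859368081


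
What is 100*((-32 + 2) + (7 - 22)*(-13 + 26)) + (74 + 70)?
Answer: -22356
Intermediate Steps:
100*((-32 + 2) + (7 - 22)*(-13 + 26)) + (74 + 70) = 100*(-30 - 15*13) + 144 = 100*(-30 - 195) + 144 = 100*(-225) + 144 = -22500 + 144 = -22356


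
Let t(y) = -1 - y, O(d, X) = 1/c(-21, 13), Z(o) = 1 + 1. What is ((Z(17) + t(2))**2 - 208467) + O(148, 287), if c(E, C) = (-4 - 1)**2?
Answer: -5211649/25 ≈ -2.0847e+5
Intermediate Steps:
Z(o) = 2
c(E, C) = 25 (c(E, C) = (-5)**2 = 25)
O(d, X) = 1/25
((Z(17) + t(2))**2 - 208467) + O(148, 287) = ((2 + (-1 - 1*2))**2 - 208467) + 1/25 = ((2 + (-1 - 2))**2 - 208467) + 1/25 = ((2 - 3)**2 - 208467) + 1/25 = ((-1)**2 - 208467) + 1/25 = (1 - 208467) + 1/25 = -208466 + 1/25 = -5211649/25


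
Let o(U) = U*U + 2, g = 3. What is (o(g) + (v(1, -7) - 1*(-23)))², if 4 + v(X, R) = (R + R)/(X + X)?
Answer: 529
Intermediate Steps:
v(X, R) = -4 + R/X (v(X, R) = -4 + (R + R)/(X + X) = -4 + (2*R)/((2*X)) = -4 + (2*R)*(1/(2*X)) = -4 + R/X)
o(U) = 2 + U² (o(U) = U² + 2 = 2 + U²)
(o(g) + (v(1, -7) - 1*(-23)))² = ((2 + 3²) + ((-4 - 7/1) - 1*(-23)))² = ((2 + 9) + ((-4 - 7*1) + 23))² = (11 + ((-4 - 7) + 23))² = (11 + (-11 + 23))² = (11 + 12)² = 23² = 529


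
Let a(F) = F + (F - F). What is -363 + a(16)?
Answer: -347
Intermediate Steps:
a(F) = F (a(F) = F + 0 = F)
-363 + a(16) = -363 + 16 = -347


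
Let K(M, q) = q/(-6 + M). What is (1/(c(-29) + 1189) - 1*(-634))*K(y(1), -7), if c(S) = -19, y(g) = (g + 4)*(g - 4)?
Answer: 741781/3510 ≈ 211.33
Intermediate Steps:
y(g) = (-4 + g)*(4 + g) (y(g) = (4 + g)*(-4 + g) = (-4 + g)*(4 + g))
K(M, q) = q/(-6 + M)
(1/(c(-29) + 1189) - 1*(-634))*K(y(1), -7) = (1/(-19 + 1189) - 1*(-634))*(-7/(-6 + (-16 + 1²))) = (1/1170 + 634)*(-7/(-6 + (-16 + 1))) = (1/1170 + 634)*(-7/(-6 - 15)) = 741781*(-7/(-21))/1170 = 741781*(-7*(-1/21))/1170 = (741781/1170)*(⅓) = 741781/3510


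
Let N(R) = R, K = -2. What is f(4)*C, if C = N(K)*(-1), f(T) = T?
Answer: 8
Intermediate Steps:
C = 2 (C = -2*(-1) = 2)
f(4)*C = 4*2 = 8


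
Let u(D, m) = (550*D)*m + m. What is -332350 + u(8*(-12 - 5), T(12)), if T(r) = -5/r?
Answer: -1204735/4 ≈ -3.0118e+5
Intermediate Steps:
u(D, m) = m + 550*D*m (u(D, m) = 550*D*m + m = m + 550*D*m)
-332350 + u(8*(-12 - 5), T(12)) = -332350 + (-5/12)*(1 + 550*(8*(-12 - 5))) = -332350 + (-5*1/12)*(1 + 550*(8*(-17))) = -332350 - 5*(1 + 550*(-136))/12 = -332350 - 5*(1 - 74800)/12 = -332350 - 5/12*(-74799) = -332350 + 124665/4 = -1204735/4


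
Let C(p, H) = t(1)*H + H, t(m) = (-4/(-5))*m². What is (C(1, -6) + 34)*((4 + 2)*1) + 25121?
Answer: 126301/5 ≈ 25260.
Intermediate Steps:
t(m) = 4*m²/5 (t(m) = (-4*(-⅕))*m² = 4*m²/5)
C(p, H) = 9*H/5 (C(p, H) = ((⅘)*1²)*H + H = ((⅘)*1)*H + H = 4*H/5 + H = 9*H/5)
(C(1, -6) + 34)*((4 + 2)*1) + 25121 = ((9/5)*(-6) + 34)*((4 + 2)*1) + 25121 = (-54/5 + 34)*(6*1) + 25121 = (116/5)*6 + 25121 = 696/5 + 25121 = 126301/5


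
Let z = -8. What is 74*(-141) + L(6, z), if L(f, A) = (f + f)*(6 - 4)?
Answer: -10410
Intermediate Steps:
L(f, A) = 4*f (L(f, A) = (2*f)*2 = 4*f)
74*(-141) + L(6, z) = 74*(-141) + 4*6 = -10434 + 24 = -10410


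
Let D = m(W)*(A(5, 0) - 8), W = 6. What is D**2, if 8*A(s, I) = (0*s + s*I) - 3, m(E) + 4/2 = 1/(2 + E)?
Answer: 1010025/4096 ≈ 246.59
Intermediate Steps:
m(E) = -2 + 1/(2 + E)
A(s, I) = -3/8 + I*s/8 (A(s, I) = ((0*s + s*I) - 3)/8 = ((0 + I*s) - 3)/8 = (I*s - 3)/8 = (-3 + I*s)/8 = -3/8 + I*s/8)
D = 1005/64 (D = ((-3 - 2*6)/(2 + 6))*((-3/8 + (1/8)*0*5) - 8) = ((-3 - 12)/8)*((-3/8 + 0) - 8) = ((1/8)*(-15))*(-3/8 - 8) = -15/8*(-67/8) = 1005/64 ≈ 15.703)
D**2 = (1005/64)**2 = 1010025/4096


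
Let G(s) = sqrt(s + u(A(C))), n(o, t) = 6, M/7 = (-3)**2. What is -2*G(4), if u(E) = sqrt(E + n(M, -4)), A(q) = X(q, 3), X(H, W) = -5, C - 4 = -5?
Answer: -2*sqrt(5) ≈ -4.4721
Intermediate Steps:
C = -1 (C = 4 - 5 = -1)
M = 63 (M = 7*(-3)**2 = 7*9 = 63)
A(q) = -5
u(E) = sqrt(6 + E) (u(E) = sqrt(E + 6) = sqrt(6 + E))
G(s) = sqrt(1 + s) (G(s) = sqrt(s + sqrt(6 - 5)) = sqrt(s + sqrt(1)) = sqrt(s + 1) = sqrt(1 + s))
-2*G(4) = -2*sqrt(1 + 4) = -2*sqrt(5)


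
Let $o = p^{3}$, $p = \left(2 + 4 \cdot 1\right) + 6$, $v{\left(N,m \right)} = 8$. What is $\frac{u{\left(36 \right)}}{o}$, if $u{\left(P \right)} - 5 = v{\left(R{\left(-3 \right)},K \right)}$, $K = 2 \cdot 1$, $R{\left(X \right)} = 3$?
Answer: $\frac{13}{1728} \approx 0.0075231$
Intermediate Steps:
$K = 2$
$p = 12$ ($p = \left(2 + 4\right) + 6 = 6 + 6 = 12$)
$u{\left(P \right)} = 13$ ($u{\left(P \right)} = 5 + 8 = 13$)
$o = 1728$ ($o = 12^{3} = 1728$)
$\frac{u{\left(36 \right)}}{o} = \frac{13}{1728}$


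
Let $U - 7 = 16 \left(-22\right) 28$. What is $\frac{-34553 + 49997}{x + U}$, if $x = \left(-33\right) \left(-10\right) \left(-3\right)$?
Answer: $- \frac{5148}{3613} \approx -1.4249$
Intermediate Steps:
$U = -9849$ ($U = 7 + 16 \left(-22\right) 28 = 7 - 9856 = -9849$)
$x = -990$ ($x = 330 \left(-3\right) = -990$)
$\frac{-34553 + 49997}{x + U} = \frac{-34553 + 49997}{-990 - 9849} = \frac{15444}{-10839} = 15444 \left(- \frac{1}{10839}\right) = - \frac{5148}{3613}$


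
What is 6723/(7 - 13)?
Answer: -2241/2 ≈ -1120.5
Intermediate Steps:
6723/(7 - 13) = 6723/(-6) = -⅙*6723 = -2241/2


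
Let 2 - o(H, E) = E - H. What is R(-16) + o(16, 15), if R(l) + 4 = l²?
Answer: 255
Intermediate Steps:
o(H, E) = 2 + H - E (o(H, E) = 2 - (E - H) = 2 + (H - E) = 2 + H - E)
R(l) = -4 + l²
R(-16) + o(16, 15) = (-4 + (-16)²) + (2 + 16 - 1*15) = (-4 + 256) + (2 + 16 - 15) = 252 + 3 = 255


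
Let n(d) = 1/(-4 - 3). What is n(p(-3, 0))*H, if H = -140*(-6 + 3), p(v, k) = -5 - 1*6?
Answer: -60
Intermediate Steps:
p(v, k) = -11 (p(v, k) = -5 - 6 = -11)
n(d) = -⅐ (n(d) = 1/(-7) = -⅐)
H = 420 (H = -140*(-3) = -70*(-6) = 420)
n(p(-3, 0))*H = -⅐*420 = -60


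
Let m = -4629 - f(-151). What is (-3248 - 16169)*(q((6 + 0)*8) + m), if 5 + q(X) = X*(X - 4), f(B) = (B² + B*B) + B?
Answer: 931491741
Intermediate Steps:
f(B) = B + 2*B² (f(B) = (B² + B²) + B = 2*B² + B = B + 2*B²)
q(X) = -5 + X*(-4 + X) (q(X) = -5 + X*(X - 4) = -5 + X*(-4 + X))
m = -50080 (m = -4629 - (-151)*(1 + 2*(-151)) = -4629 - (-151)*(1 - 302) = -4629 - (-151)*(-301) = -4629 - 1*45451 = -4629 - 45451 = -50080)
(-3248 - 16169)*(q((6 + 0)*8) + m) = (-3248 - 16169)*((-5 + ((6 + 0)*8)² - 4*(6 + 0)*8) - 50080) = -19417*((-5 + (6*8)² - 24*8) - 50080) = -19417*((-5 + 48² - 4*48) - 50080) = -19417*((-5 + 2304 - 192) - 50080) = -19417*(2107 - 50080) = -19417*(-47973) = 931491741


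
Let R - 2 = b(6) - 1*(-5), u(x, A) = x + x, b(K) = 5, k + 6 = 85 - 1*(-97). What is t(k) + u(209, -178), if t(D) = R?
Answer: 430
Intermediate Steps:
k = 176 (k = -6 + (85 - 1*(-97)) = -6 + (85 + 97) = -6 + 182 = 176)
u(x, A) = 2*x
R = 12 (R = 2 + (5 - 1*(-5)) = 2 + (5 + 5) = 2 + 10 = 12)
t(D) = 12
t(k) + u(209, -178) = 12 + 2*209 = 12 + 418 = 430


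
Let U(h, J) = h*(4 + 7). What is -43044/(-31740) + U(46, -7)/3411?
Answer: 13573627/9022095 ≈ 1.5045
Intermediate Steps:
U(h, J) = 11*h (U(h, J) = h*11 = 11*h)
-43044/(-31740) + U(46, -7)/3411 = -43044/(-31740) + (11*46)/3411 = -43044*(-1/31740) + 506*(1/3411) = 3587/2645 + 506/3411 = 13573627/9022095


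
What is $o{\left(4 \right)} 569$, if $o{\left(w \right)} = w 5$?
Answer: $11380$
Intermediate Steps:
$o{\left(w \right)} = 5 w$
$o{\left(4 \right)} 569 = 5 \cdot 4 \cdot 569 = 20 \cdot 569 = 11380$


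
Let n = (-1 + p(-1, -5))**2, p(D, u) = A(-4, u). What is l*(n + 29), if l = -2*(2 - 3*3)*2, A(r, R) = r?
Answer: 1512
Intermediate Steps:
p(D, u) = -4
n = 25 (n = (-1 - 4)**2 = (-5)**2 = 25)
l = 28 (l = -2*(2 - 9)*2 = -2*(-7)*2 = 14*2 = 28)
l*(n + 29) = 28*(25 + 29) = 28*54 = 1512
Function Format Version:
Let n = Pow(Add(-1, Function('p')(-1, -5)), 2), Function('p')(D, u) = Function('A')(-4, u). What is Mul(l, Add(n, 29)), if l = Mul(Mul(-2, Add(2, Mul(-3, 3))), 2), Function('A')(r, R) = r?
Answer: 1512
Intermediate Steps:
Function('p')(D, u) = -4
n = 25 (n = Pow(Add(-1, -4), 2) = Pow(-5, 2) = 25)
l = 28 (l = Mul(Mul(-2, Add(2, -9)), 2) = Mul(Mul(-2, -7), 2) = Mul(14, 2) = 28)
Mul(l, Add(n, 29)) = Mul(28, Add(25, 29)) = Mul(28, 54) = 1512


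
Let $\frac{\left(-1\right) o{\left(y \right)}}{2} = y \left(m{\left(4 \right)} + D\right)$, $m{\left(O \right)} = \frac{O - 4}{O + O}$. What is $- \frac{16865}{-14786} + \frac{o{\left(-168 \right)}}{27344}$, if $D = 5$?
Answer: $\frac{30374815}{25269274} \approx 1.202$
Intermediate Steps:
$m{\left(O \right)} = \frac{-4 + O}{2 O}$ ($m{\left(O \right)} = \frac{O - 4}{2 O} = \left(-4 + O\right) \frac{1}{2 O} = \frac{-4 + O}{2 O}$)
$o{\left(y \right)} = - 10 y$ ($o{\left(y \right)} = - 2 y \left(\frac{-4 + 4}{2 \cdot 4} + 5\right) = - 2 y \left(\frac{1}{2} \cdot \frac{1}{4} \cdot 0 + 5\right) = - 2 y \left(0 + 5\right) = - 2 y 5 = - 2 \cdot 5 y = - 10 y$)
$- \frac{16865}{-14786} + \frac{o{\left(-168 \right)}}{27344} = - \frac{16865}{-14786} + \frac{\left(-10\right) \left(-168\right)}{27344} = \left(-16865\right) \left(- \frac{1}{14786}\right) + 1680 \cdot \frac{1}{27344} = \frac{16865}{14786} + \frac{105}{1709} = \frac{30374815}{25269274}$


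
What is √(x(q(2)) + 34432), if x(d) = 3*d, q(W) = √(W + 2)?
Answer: √34438 ≈ 185.57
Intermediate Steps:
q(W) = √(2 + W)
√(x(q(2)) + 34432) = √(3*√(2 + 2) + 34432) = √(3*√4 + 34432) = √(3*2 + 34432) = √(6 + 34432) = √34438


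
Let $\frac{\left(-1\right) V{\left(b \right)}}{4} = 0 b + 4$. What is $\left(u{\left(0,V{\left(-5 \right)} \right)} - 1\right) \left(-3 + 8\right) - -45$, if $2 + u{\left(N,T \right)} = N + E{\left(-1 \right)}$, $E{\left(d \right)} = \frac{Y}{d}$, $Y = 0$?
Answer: $30$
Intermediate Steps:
$E{\left(d \right)} = 0$ ($E{\left(d \right)} = \frac{0}{d} = 0$)
$V{\left(b \right)} = -16$ ($V{\left(b \right)} = - 4 \left(0 b + 4\right) = - 4 \left(0 + 4\right) = \left(-4\right) 4 = -16$)
$u{\left(N,T \right)} = -2 + N$ ($u{\left(N,T \right)} = -2 + \left(N + 0\right) = -2 + N$)
$\left(u{\left(0,V{\left(-5 \right)} \right)} - 1\right) \left(-3 + 8\right) - -45 = \left(\left(-2 + 0\right) - 1\right) \left(-3 + 8\right) - -45 = \left(-2 - 1\right) 5 + 45 = \left(-3\right) 5 + 45 = -15 + 45 = 30$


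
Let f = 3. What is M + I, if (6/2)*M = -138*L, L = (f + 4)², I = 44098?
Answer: 41844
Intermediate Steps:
L = 49 (L = (3 + 4)² = 7² = 49)
M = -2254 (M = (-138*49)/3 = (⅓)*(-6762) = -2254)
M + I = -2254 + 44098 = 41844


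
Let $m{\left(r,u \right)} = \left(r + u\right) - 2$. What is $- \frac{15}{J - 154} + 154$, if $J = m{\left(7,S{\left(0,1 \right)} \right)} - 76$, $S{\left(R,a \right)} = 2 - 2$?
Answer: $\frac{2311}{15} \approx 154.07$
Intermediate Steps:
$S{\left(R,a \right)} = 0$
$m{\left(r,u \right)} = -2 + r + u$
$J = -71$ ($J = \left(-2 + 7 + 0\right) - 76 = 5 - 76 = -71$)
$- \frac{15}{J - 154} + 154 = - \frac{15}{-71 - 154} + 154 = - \frac{15}{-225} + 154 = \left(-15\right) \left(- \frac{1}{225}\right) + 154 = \frac{1}{15} + 154 = \frac{2311}{15}$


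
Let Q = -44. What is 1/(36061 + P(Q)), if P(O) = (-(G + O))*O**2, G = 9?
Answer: 1/103821 ≈ 9.6320e-6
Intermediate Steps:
P(O) = O**2*(-9 - O) (P(O) = (-(9 + O))*O**2 = (-9 - O)*O**2 = O**2*(-9 - O))
1/(36061 + P(Q)) = 1/(36061 + (-44)**2*(-9 - 1*(-44))) = 1/(36061 + 1936*(-9 + 44)) = 1/(36061 + 1936*35) = 1/(36061 + 67760) = 1/103821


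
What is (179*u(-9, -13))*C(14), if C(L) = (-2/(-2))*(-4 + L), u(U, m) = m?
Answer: -23270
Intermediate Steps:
C(L) = -4 + L (C(L) = (-2*(-½))*(-4 + L) = 1*(-4 + L) = -4 + L)
(179*u(-9, -13))*C(14) = (179*(-13))*(-4 + 14) = -2327*10 = -23270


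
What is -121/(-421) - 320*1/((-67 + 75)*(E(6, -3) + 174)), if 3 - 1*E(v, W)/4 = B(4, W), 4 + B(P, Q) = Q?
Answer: 4527/45047 ≈ 0.10049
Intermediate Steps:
B(P, Q) = -4 + Q
E(v, W) = 28 - 4*W (E(v, W) = 12 - 4*(-4 + W) = 12 + (16 - 4*W) = 28 - 4*W)
-121/(-421) - 320*1/((-67 + 75)*(E(6, -3) + 174)) = -121/(-421) - 320*1/((-67 + 75)*((28 - 4*(-3)) + 174)) = -121*(-1/421) - 320*1/(8*((28 + 12) + 174)) = 121/421 - 320*1/(8*(40 + 174)) = 121/421 - 320/(8*214) = 121/421 - 320/1712 = 121/421 - 320*1/1712 = 121/421 - 20/107 = 4527/45047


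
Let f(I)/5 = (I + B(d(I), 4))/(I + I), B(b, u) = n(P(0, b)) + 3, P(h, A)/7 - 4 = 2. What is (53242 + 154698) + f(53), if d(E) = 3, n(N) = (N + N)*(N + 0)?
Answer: 11029780/53 ≈ 2.0811e+5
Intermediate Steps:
P(h, A) = 42 (P(h, A) = 28 + 7*2 = 28 + 14 = 42)
n(N) = 2*N**2 (n(N) = (2*N)*N = 2*N**2)
B(b, u) = 3531 (B(b, u) = 2*42**2 + 3 = 2*1764 + 3 = 3528 + 3 = 3531)
f(I) = 5*(3531 + I)/(2*I) (f(I) = 5*((I + 3531)/(I + I)) = 5*((3531 + I)/((2*I))) = 5*((3531 + I)*(1/(2*I))) = 5*((3531 + I)/(2*I)) = 5*(3531 + I)/(2*I))
(53242 + 154698) + f(53) = (53242 + 154698) + (5/2)*(3531 + 53)/53 = 207940 + (5/2)*(1/53)*3584 = 207940 + 8960/53 = 11029780/53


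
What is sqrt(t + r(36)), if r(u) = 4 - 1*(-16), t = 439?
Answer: 3*sqrt(51) ≈ 21.424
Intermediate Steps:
r(u) = 20 (r(u) = 4 + 16 = 20)
sqrt(t + r(36)) = sqrt(439 + 20) = sqrt(459) = 3*sqrt(51)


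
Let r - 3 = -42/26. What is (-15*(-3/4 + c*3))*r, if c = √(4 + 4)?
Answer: 405/26 - 1620*√2/13 ≈ -160.66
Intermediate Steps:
r = 18/13 (r = 3 - 42/26 = 3 - 42*1/26 = 3 - 21/13 = 18/13 ≈ 1.3846)
c = 2*√2 (c = √8 = 2*√2 ≈ 2.8284)
(-15*(-3/4 + c*3))*r = -15*(-3/4 + (2*√2)*3)*(18/13) = -15*(-3*¼ + 6*√2)*(18/13) = -15*(-¾ + 6*√2)*(18/13) = (45/4 - 90*√2)*(18/13) = 405/26 - 1620*√2/13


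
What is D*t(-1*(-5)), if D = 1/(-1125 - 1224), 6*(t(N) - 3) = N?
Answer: -23/14094 ≈ -0.0016319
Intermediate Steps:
t(N) = 3 + N/6
D = -1/2349 (D = 1/(-2349) = -1/2349 ≈ -0.00042571)
D*t(-1*(-5)) = -(3 + (-1*(-5))/6)/2349 = -(3 + (⅙)*5)/2349 = -(3 + ⅚)/2349 = -1/2349*23/6 = -23/14094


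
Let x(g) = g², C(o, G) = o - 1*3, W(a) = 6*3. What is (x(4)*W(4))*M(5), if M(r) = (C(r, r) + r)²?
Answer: 14112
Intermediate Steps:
W(a) = 18
C(o, G) = -3 + o (C(o, G) = o - 3 = -3 + o)
M(r) = (-3 + 2*r)² (M(r) = ((-3 + r) + r)² = (-3 + 2*r)²)
(x(4)*W(4))*M(5) = (4²*18)*(-3 + 2*5)² = (16*18)*(-3 + 10)² = 288*7² = 288*49 = 14112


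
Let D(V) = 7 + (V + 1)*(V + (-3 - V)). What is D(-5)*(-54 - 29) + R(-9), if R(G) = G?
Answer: -1586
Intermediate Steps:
D(V) = 4 - 3*V (D(V) = 7 + (1 + V)*(-3) = 7 + (-3 - 3*V) = 4 - 3*V)
D(-5)*(-54 - 29) + R(-9) = (4 - 3*(-5))*(-54 - 29) - 9 = (4 + 15)*(-83) - 9 = 19*(-83) - 9 = -1577 - 9 = -1586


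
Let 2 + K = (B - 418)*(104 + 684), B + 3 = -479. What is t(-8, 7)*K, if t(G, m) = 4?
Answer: -2836808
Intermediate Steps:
B = -482 (B = -3 - 479 = -482)
K = -709202 (K = -2 + (-482 - 418)*(104 + 684) = -2 - 900*788 = -2 - 709200 = -709202)
t(-8, 7)*K = 4*(-709202) = -2836808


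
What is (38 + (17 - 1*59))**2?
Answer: 16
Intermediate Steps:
(38 + (17 - 1*59))**2 = (38 + (17 - 59))**2 = (38 - 42)**2 = (-4)**2 = 16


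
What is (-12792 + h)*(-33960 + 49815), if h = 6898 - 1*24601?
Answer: -483498225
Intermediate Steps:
h = -17703 (h = 6898 - 24601 = -17703)
(-12792 + h)*(-33960 + 49815) = (-12792 - 17703)*(-33960 + 49815) = -30495*15855 = -483498225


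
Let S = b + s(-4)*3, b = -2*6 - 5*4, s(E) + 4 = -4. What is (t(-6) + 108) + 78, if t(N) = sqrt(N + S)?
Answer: 186 + I*sqrt(62) ≈ 186.0 + 7.874*I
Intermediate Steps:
s(E) = -8 (s(E) = -4 - 4 = -8)
b = -32 (b = -12 - 20 = -32)
S = -56 (S = -32 - 8*3 = -32 - 24 = -56)
t(N) = sqrt(-56 + N) (t(N) = sqrt(N - 56) = sqrt(-56 + N))
(t(-6) + 108) + 78 = (sqrt(-56 - 6) + 108) + 78 = (sqrt(-62) + 108) + 78 = (I*sqrt(62) + 108) + 78 = (108 + I*sqrt(62)) + 78 = 186 + I*sqrt(62)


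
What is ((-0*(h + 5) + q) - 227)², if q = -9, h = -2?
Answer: 55696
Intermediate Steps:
((-0*(h + 5) + q) - 227)² = ((-0*(-2 + 5) - 9) - 227)² = ((-0*3 - 9) - 227)² = ((-1*0 - 9) - 227)² = ((0 - 9) - 227)² = (-9 - 227)² = (-236)² = 55696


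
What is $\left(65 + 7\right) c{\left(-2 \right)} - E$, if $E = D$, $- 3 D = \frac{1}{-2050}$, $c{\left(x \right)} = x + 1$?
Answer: $- \frac{442801}{6150} \approx -72.0$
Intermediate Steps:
$c{\left(x \right)} = 1 + x$
$D = \frac{1}{6150}$ ($D = - \frac{1}{3 \left(-2050\right)} = \left(- \frac{1}{3}\right) \left(- \frac{1}{2050}\right) = \frac{1}{6150} \approx 0.0001626$)
$E = \frac{1}{6150} \approx 0.0001626$
$\left(65 + 7\right) c{\left(-2 \right)} - E = \left(65 + 7\right) \left(1 - 2\right) - \frac{1}{6150} = 72 \left(-1\right) - \frac{1}{6150} = -72 - \frac{1}{6150} = - \frac{442801}{6150}$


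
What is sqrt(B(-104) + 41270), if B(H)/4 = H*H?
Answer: sqrt(84534) ≈ 290.75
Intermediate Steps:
B(H) = 4*H**2 (B(H) = 4*(H*H) = 4*H**2)
sqrt(B(-104) + 41270) = sqrt(4*(-104)**2 + 41270) = sqrt(4*10816 + 41270) = sqrt(43264 + 41270) = sqrt(84534)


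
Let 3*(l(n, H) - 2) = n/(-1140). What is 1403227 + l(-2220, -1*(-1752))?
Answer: 79984090/57 ≈ 1.4032e+6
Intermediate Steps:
l(n, H) = 2 - n/3420 (l(n, H) = 2 + (n/(-1140))/3 = 2 + (n*(-1/1140))/3 = 2 + (-n/1140)/3 = 2 - n/3420)
1403227 + l(-2220, -1*(-1752)) = 1403227 + (2 - 1/3420*(-2220)) = 1403227 + (2 + 37/57) = 1403227 + 151/57 = 79984090/57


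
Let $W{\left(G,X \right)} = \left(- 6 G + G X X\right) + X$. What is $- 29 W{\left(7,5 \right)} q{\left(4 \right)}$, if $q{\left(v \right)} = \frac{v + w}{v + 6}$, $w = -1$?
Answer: $- \frac{6003}{5} \approx -1200.6$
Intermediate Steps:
$q{\left(v \right)} = \frac{-1 + v}{6 + v}$ ($q{\left(v \right)} = \frac{v - 1}{v + 6} = \frac{-1 + v}{6 + v}$)
$W{\left(G,X \right)} = X - 6 G + G X^{2}$ ($W{\left(G,X \right)} = \left(- 6 G + G X^{2}\right) + X = X - 6 G + G X^{2}$)
$- 29 W{\left(7,5 \right)} q{\left(4 \right)} = - 29 \left(5 - 42 + 7 \cdot 5^{2}\right) \frac{-1 + 4}{6 + 4} = - 29 \left(5 - 42 + 7 \cdot 25\right) \frac{1}{10} \cdot 3 = - 29 \left(5 - 42 + 175\right) \frac{1}{10} \cdot 3 = \left(-29\right) 138 \cdot \frac{3}{10} = \left(-4002\right) \frac{3}{10} = - \frac{6003}{5}$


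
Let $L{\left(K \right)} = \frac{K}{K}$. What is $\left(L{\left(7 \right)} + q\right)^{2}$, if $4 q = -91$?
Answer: $\frac{7569}{16} \approx 473.06$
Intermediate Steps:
$L{\left(K \right)} = 1$
$q = - \frac{91}{4}$ ($q = \frac{1}{4} \left(-91\right) = - \frac{91}{4} \approx -22.75$)
$\left(L{\left(7 \right)} + q\right)^{2} = \left(1 - \frac{91}{4}\right)^{2} = \left(- \frac{87}{4}\right)^{2} = \frac{7569}{16}$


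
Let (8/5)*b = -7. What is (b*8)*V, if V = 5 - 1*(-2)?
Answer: -245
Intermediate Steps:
b = -35/8 (b = (5/8)*(-7) = -35/8 ≈ -4.3750)
V = 7 (V = 5 + 2 = 7)
(b*8)*V = -35/8*8*7 = -35*7 = -245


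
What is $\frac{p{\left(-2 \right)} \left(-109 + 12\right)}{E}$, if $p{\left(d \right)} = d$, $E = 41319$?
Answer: $\frac{194}{41319} \approx 0.0046952$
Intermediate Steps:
$\frac{p{\left(-2 \right)} \left(-109 + 12\right)}{E} = \frac{\left(-2\right) \left(-109 + 12\right)}{41319} = \left(-2\right) \left(-97\right) \frac{1}{41319} = 194 \cdot \frac{1}{41319} = \frac{194}{41319}$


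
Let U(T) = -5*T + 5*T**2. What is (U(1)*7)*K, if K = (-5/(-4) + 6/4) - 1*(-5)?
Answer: 0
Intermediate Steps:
K = 31/4 (K = (-5*(-1/4) + 6*(1/4)) + 5 = (5/4 + 3/2) + 5 = 11/4 + 5 = 31/4 ≈ 7.7500)
(U(1)*7)*K = ((5*1*(-1 + 1))*7)*(31/4) = ((5*1*0)*7)*(31/4) = (0*7)*(31/4) = 0*(31/4) = 0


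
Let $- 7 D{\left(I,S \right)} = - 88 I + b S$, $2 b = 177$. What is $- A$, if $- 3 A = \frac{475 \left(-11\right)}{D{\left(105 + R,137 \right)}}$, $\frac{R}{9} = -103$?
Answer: $\frac{73150}{506763} \approx 0.14435$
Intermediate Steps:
$b = \frac{177}{2}$ ($b = \frac{1}{2} \cdot 177 = \frac{177}{2} \approx 88.5$)
$R = -927$ ($R = 9 \left(-103\right) = -927$)
$D{\left(I,S \right)} = - \frac{177 S}{14} + \frac{88 I}{7}$ ($D{\left(I,S \right)} = - \frac{- 88 I + \frac{177 S}{2}}{7} = - \frac{177 S}{14} + \frac{88 I}{7}$)
$A = - \frac{73150}{506763}$ ($A = - \frac{475 \left(-11\right) \frac{1}{\left(- \frac{177}{14}\right) 137 + \frac{88 \left(105 - 927\right)}{7}}}{3} = - \frac{\left(-5225\right) \frac{1}{- \frac{24249}{14} + \frac{88}{7} \left(-822\right)}}{3} = - \frac{\left(-5225\right) \frac{1}{- \frac{24249}{14} - \frac{72336}{7}}}{3} = - \frac{\left(-5225\right) \frac{1}{- \frac{168921}{14}}}{3} = - \frac{\left(-5225\right) \left(- \frac{14}{168921}\right)}{3} = \left(- \frac{1}{3}\right) \frac{73150}{168921} = - \frac{73150}{506763} \approx -0.14435$)
$- A = \left(-1\right) \left(- \frac{73150}{506763}\right) = \frac{73150}{506763}$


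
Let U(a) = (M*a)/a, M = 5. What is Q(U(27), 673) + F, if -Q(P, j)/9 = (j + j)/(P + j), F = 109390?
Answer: 12359051/113 ≈ 1.0937e+5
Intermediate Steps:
U(a) = 5 (U(a) = (5*a)/a = 5)
Q(P, j) = -18*j/(P + j) (Q(P, j) = -9*(j + j)/(P + j) = -9*2*j/(P + j) = -18*j/(P + j))
Q(U(27), 673) + F = -18*673/(5 + 673) + 109390 = -18*673/678 + 109390 = -18*673*1/678 + 109390 = -2019/113 + 109390 = 12359051/113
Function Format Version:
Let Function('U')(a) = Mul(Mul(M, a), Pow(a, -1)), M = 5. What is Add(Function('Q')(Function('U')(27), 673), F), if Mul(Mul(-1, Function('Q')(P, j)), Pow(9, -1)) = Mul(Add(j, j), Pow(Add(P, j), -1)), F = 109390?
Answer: Rational(12359051, 113) ≈ 1.0937e+5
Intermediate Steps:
Function('U')(a) = 5 (Function('U')(a) = Mul(Mul(5, a), Pow(a, -1)) = 5)
Function('Q')(P, j) = Mul(-18, j, Pow(Add(P, j), -1)) (Function('Q')(P, j) = Mul(-9, Mul(Add(j, j), Pow(Add(P, j), -1))) = Mul(-9, Mul(Mul(2, j), Pow(Add(P, j), -1))) = Mul(-9, Mul(2, j, Pow(Add(P, j), -1))) = Mul(-18, j, Pow(Add(P, j), -1)))
Add(Function('Q')(Function('U')(27), 673), F) = Add(Mul(-18, 673, Pow(Add(5, 673), -1)), 109390) = Add(Mul(-18, 673, Pow(678, -1)), 109390) = Add(Mul(-18, 673, Rational(1, 678)), 109390) = Add(Rational(-2019, 113), 109390) = Rational(12359051, 113)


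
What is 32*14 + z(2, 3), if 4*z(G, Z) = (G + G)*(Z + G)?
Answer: 453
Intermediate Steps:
z(G, Z) = G*(G + Z)/2 (z(G, Z) = ((G + G)*(Z + G))/4 = ((2*G)*(G + Z))/4 = (2*G*(G + Z))/4 = G*(G + Z)/2)
32*14 + z(2, 3) = 32*14 + (1/2)*2*(2 + 3) = 448 + (1/2)*2*5 = 448 + 5 = 453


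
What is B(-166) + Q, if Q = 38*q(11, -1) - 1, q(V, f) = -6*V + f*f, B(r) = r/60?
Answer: -74213/30 ≈ -2473.8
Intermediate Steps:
B(r) = r/60 (B(r) = r*(1/60) = r/60)
q(V, f) = f² - 6*V (q(V, f) = -6*V + f² = f² - 6*V)
Q = -2471 (Q = 38*((-1)² - 6*11) - 1 = 38*(1 - 66) - 1 = 38*(-65) - 1 = -2470 - 1 = -2471)
B(-166) + Q = (1/60)*(-166) - 2471 = -83/30 - 2471 = -74213/30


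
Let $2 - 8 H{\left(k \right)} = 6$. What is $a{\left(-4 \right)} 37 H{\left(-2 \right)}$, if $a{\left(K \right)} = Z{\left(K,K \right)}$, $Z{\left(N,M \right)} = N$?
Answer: $74$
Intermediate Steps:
$H{\left(k \right)} = - \frac{1}{2}$ ($H{\left(k \right)} = \frac{1}{4} - \frac{3}{4} = - \frac{1}{2}$)
$a{\left(K \right)} = K$
$a{\left(-4 \right)} 37 H{\left(-2 \right)} = \left(-4\right) 37 \left(- \frac{1}{2}\right) = \left(-148\right) \left(- \frac{1}{2}\right) = 74$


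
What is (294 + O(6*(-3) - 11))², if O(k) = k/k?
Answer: 87025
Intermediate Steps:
O(k) = 1
(294 + O(6*(-3) - 11))² = (294 + 1)² = 295² = 87025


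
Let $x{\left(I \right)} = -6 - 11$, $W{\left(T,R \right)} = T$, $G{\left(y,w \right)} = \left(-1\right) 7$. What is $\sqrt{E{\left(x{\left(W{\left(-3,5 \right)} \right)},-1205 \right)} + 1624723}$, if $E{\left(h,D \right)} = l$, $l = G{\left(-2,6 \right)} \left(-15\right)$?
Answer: $2 \sqrt{406207} \approx 1274.7$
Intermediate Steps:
$G{\left(y,w \right)} = -7$
$x{\left(I \right)} = -17$ ($x{\left(I \right)} = -6 - 11 = -17$)
$l = 105$ ($l = \left(-7\right) \left(-15\right) = 105$)
$E{\left(h,D \right)} = 105$
$\sqrt{E{\left(x{\left(W{\left(-3,5 \right)} \right)},-1205 \right)} + 1624723} = \sqrt{105 + 1624723} = \sqrt{1624828} = 2 \sqrt{406207}$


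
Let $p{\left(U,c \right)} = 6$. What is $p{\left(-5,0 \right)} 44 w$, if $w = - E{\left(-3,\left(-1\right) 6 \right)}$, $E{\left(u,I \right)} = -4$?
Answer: $1056$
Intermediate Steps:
$w = 4$ ($w = \left(-1\right) \left(-4\right) = 4$)
$p{\left(-5,0 \right)} 44 w = 6 \cdot 44 \cdot 4 = 264 \cdot 4 = 1056$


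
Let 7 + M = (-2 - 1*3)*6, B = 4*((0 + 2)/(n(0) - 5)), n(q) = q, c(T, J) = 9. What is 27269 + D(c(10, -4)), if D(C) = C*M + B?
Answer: 134672/5 ≈ 26934.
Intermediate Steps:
B = -8/5 (B = 4*((0 + 2)/(0 - 5)) = 4*(2/(-5)) = 4*(2*(-1/5)) = 4*(-2/5) = -8/5 ≈ -1.6000)
M = -37 (M = -7 + (-2 - 1*3)*6 = -7 + (-2 - 3)*6 = -7 - 5*6 = -7 - 30 = -37)
D(C) = -8/5 - 37*C (D(C) = C*(-37) - 8/5 = -37*C - 8/5 = -8/5 - 37*C)
27269 + D(c(10, -4)) = 27269 + (-8/5 - 37*9) = 27269 + (-8/5 - 333) = 27269 - 1673/5 = 134672/5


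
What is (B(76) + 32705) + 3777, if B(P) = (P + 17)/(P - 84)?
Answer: 291763/8 ≈ 36470.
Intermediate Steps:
B(P) = (17 + P)/(-84 + P)
(B(76) + 32705) + 3777 = ((17 + 76)/(-84 + 76) + 32705) + 3777 = (93/(-8) + 32705) + 3777 = (-1/8*93 + 32705) + 3777 = (-93/8 + 32705) + 3777 = 261547/8 + 3777 = 291763/8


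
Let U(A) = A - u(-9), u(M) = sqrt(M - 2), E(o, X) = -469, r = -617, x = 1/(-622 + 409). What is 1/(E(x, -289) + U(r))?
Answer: I/(sqrt(11) - 1086*I) ≈ -0.0009208 + 2.8121e-6*I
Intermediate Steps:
x = -1/213 (x = 1/(-213) = -1/213 ≈ -0.0046948)
u(M) = sqrt(-2 + M)
U(A) = A - I*sqrt(11) (U(A) = A - sqrt(-2 - 9) = A - sqrt(-11) = A - I*sqrt(11))
1/(E(x, -289) + U(r)) = 1/(-469 + (-617 - I*sqrt(11))) = 1/(-1086 - I*sqrt(11))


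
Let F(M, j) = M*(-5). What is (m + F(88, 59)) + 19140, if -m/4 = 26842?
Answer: -88668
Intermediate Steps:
F(M, j) = -5*M
m = -107368 (m = -4*26842 = -107368)
(m + F(88, 59)) + 19140 = (-107368 - 5*88) + 19140 = (-107368 - 440) + 19140 = -107808 + 19140 = -88668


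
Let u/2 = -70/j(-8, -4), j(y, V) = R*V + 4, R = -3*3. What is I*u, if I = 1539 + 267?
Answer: -6321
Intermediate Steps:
R = -9
I = 1806
j(y, V) = 4 - 9*V (j(y, V) = -9*V + 4 = 4 - 9*V)
u = -7/2 (u = 2*(-70/(4 - 9*(-4))) = 2*(-70/(4 + 36)) = 2*(-70/40) = 2*(-70*1/40) = 2*(-7/4) = -7/2 ≈ -3.5000)
I*u = 1806*(-7/2) = -6321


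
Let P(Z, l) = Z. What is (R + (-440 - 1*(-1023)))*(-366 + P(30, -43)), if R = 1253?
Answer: -616896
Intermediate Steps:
(R + (-440 - 1*(-1023)))*(-366 + P(30, -43)) = (1253 + (-440 - 1*(-1023)))*(-366 + 30) = (1253 + (-440 + 1023))*(-336) = (1253 + 583)*(-336) = 1836*(-336) = -616896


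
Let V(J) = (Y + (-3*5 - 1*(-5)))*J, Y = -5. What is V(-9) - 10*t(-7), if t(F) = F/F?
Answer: 125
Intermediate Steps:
t(F) = 1
V(J) = -15*J (V(J) = (-5 + (-3*5 - 1*(-5)))*J = (-5 + (-15 + 5))*J = (-5 - 10)*J = -15*J)
V(-9) - 10*t(-7) = -15*(-9) - 10*1 = 135 - 10 = 125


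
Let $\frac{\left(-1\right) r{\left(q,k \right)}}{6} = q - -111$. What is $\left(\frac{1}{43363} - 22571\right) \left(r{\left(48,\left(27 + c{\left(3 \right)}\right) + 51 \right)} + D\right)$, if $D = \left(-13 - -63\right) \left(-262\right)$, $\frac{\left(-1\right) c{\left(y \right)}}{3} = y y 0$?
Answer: $\frac{13755300106688}{43363} \approx 3.1721 \cdot 10^{8}$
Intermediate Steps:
$c{\left(y \right)} = 0$ ($c{\left(y \right)} = - 3 y y 0 = - 3 y^{2} \cdot 0 = \left(-3\right) 0 = 0$)
$r{\left(q,k \right)} = -666 - 6 q$ ($r{\left(q,k \right)} = - 6 \left(q - -111\right) = - 6 \left(q + 111\right) = - 6 \left(111 + q\right) = -666 - 6 q$)
$D = -13100$ ($D = \left(-13 + 63\right) \left(-262\right) = 50 \left(-262\right) = -13100$)
$\left(\frac{1}{43363} - 22571\right) \left(r{\left(48,\left(27 + c{\left(3 \right)}\right) + 51 \right)} + D\right) = \left(\frac{1}{43363} - 22571\right) \left(\left(-666 - 288\right) - 13100\right) = - \frac{978746272 \left(-954 - 13100\right)}{43363} = \left(- \frac{978746272}{43363}\right) \left(-14054\right) = \frac{13755300106688}{43363}$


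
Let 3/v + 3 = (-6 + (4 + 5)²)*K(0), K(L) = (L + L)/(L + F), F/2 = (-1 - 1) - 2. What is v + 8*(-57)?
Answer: -457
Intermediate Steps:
F = -8 (F = 2*((-1 - 1) - 2) = 2*(-2 - 2) = 2*(-4) = -8)
K(L) = 2*L/(-8 + L) (K(L) = (L + L)/(L - 8) = (2*L)/(-8 + L) = 2*L/(-8 + L))
v = -1 (v = 3/(-3 + (-6 + (4 + 5)²)*(2*0/(-8 + 0))) = 3/(-3 + (-6 + 9²)*(2*0/(-8))) = 3/(-3 + (-6 + 81)*(2*0*(-⅛))) = 3/(-3 + 75*0) = 3/(-3 + 0) = 3/(-3) = 3*(-⅓) = -1)
v + 8*(-57) = -1 + 8*(-57) = -1 - 456 = -457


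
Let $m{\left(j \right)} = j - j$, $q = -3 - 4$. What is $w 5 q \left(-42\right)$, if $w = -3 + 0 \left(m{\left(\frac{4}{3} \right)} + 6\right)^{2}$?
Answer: $-4410$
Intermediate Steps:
$q = -7$ ($q = -3 - 4 = -7$)
$m{\left(j \right)} = 0$
$w = -3$ ($w = -3 + 0 \left(0 + 6\right)^{2} = -3 + 0 \cdot 6^{2} = -3 + 0 \cdot 36 = -3 + 0 = -3$)
$w 5 q \left(-42\right) = - 3 \cdot 5 \left(-7\right) \left(-42\right) = \left(-3\right) \left(-35\right) \left(-42\right) = 105 \left(-42\right) = -4410$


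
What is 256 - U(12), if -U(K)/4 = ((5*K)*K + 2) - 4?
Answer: 3128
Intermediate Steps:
U(K) = 8 - 20*K² (U(K) = -4*(((5*K)*K + 2) - 4) = -4*((5*K² + 2) - 4) = -4*((2 + 5*K²) - 4) = -4*(-2 + 5*K²) = 8 - 20*K²)
256 - U(12) = 256 - (8 - 20*12²) = 256 - (8 - 20*144) = 256 - (8 - 2880) = 256 - 1*(-2872) = 256 + 2872 = 3128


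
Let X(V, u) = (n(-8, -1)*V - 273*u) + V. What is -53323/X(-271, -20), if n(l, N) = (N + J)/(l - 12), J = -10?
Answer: -1066460/100799 ≈ -10.580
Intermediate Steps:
n(l, N) = (-10 + N)/(-12 + l) (n(l, N) = (N - 10)/(l - 12) = (-10 + N)/(-12 + l))
X(V, u) = -273*u + 31*V/20 (X(V, u) = (((-10 - 1)/(-12 - 8))*V - 273*u) + V = ((-11/(-20))*V - 273*u) + V = ((-1/20*(-11))*V - 273*u) + V = (11*V/20 - 273*u) + V = (-273*u + 11*V/20) + V = -273*u + 31*V/20)
-53323/X(-271, -20) = -53323/(-273*(-20) + (31/20)*(-271)) = -53323/(5460 - 8401/20) = -53323/100799/20 = -53323*20/100799 = -1066460/100799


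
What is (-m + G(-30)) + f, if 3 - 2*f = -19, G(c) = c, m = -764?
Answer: 745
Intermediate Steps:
f = 11 (f = 3/2 - ½*(-19) = 3/2 + 19/2 = 11)
(-m + G(-30)) + f = (-1*(-764) - 30) + 11 = (764 - 30) + 11 = 734 + 11 = 745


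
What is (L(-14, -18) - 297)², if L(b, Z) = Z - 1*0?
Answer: 99225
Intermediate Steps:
L(b, Z) = Z (L(b, Z) = Z + 0 = Z)
(L(-14, -18) - 297)² = (-18 - 297)² = (-315)² = 99225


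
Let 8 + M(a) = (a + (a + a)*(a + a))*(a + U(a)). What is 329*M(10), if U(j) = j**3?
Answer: 136236268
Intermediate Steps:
M(a) = -8 + (a + a**3)*(a + 4*a**2) (M(a) = -8 + (a + (a + a)*(a + a))*(a + a**3) = -8 + (a + (2*a)*(2*a))*(a + a**3) = -8 + (a + 4*a**2)*(a + a**3) = -8 + (a + a**3)*(a + 4*a**2))
329*M(10) = 329*(-8 + 10**2 + 10**4 + 4*10**3 + 4*10**5) = 329*(-8 + 100 + 10000 + 4*1000 + 4*100000) = 329*(-8 + 100 + 10000 + 4000 + 400000) = 329*414092 = 136236268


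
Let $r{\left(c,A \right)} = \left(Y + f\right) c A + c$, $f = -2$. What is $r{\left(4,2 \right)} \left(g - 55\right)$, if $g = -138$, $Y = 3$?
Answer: $-2316$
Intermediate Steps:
$r{\left(c,A \right)} = c + A c$ ($r{\left(c,A \right)} = \left(3 - 2\right) c A + c = 1 c A + c = c A + c = A c + c = c + A c$)
$r{\left(4,2 \right)} \left(g - 55\right) = 4 \left(1 + 2\right) \left(-138 - 55\right) = 4 \cdot 3 \left(-193\right) = 12 \left(-193\right) = -2316$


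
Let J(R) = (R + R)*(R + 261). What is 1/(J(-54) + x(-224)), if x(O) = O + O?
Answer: -1/22804 ≈ -4.3852e-5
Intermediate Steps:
J(R) = 2*R*(261 + R) (J(R) = (2*R)*(261 + R) = 2*R*(261 + R))
x(O) = 2*O
1/(J(-54) + x(-224)) = 1/(2*(-54)*(261 - 54) + 2*(-224)) = 1/(2*(-54)*207 - 448) = 1/(-22356 - 448) = 1/(-22804) = -1/22804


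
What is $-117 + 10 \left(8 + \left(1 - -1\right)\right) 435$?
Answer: $43383$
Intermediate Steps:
$-117 + 10 \left(8 + \left(1 - -1\right)\right) 435 = -117 + 10 \left(8 + \left(1 + 1\right)\right) 435 = -117 + 10 \left(8 + 2\right) 435 = -117 + 10 \cdot 10 \cdot 435 = -117 + 100 \cdot 435 = -117 + 43500 = 43383$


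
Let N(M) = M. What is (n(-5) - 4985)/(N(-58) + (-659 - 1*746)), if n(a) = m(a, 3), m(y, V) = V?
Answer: 4982/1463 ≈ 3.4053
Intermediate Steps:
n(a) = 3
(n(-5) - 4985)/(N(-58) + (-659 - 1*746)) = (3 - 4985)/(-58 + (-659 - 1*746)) = -4982/(-58 + (-659 - 746)) = -4982/(-58 - 1405) = -4982/(-1463) = -4982*(-1/1463) = 4982/1463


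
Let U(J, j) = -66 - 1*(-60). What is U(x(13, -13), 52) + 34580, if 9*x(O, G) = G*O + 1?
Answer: 34574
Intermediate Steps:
x(O, G) = ⅑ + G*O/9 (x(O, G) = (G*O + 1)/9 = (1 + G*O)/9 = ⅑ + G*O/9)
U(J, j) = -6 (U(J, j) = -66 + 60 = -6)
U(x(13, -13), 52) + 34580 = -6 + 34580 = 34574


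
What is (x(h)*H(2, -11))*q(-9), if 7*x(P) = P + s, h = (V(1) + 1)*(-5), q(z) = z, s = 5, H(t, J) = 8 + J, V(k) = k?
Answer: -135/7 ≈ -19.286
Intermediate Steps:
h = -10 (h = (1 + 1)*(-5) = 2*(-5) = -10)
x(P) = 5/7 + P/7 (x(P) = (P + 5)/7 = (5 + P)/7 = 5/7 + P/7)
(x(h)*H(2, -11))*q(-9) = ((5/7 + (1/7)*(-10))*(8 - 11))*(-9) = ((5/7 - 10/7)*(-3))*(-9) = -5/7*(-3)*(-9) = (15/7)*(-9) = -135/7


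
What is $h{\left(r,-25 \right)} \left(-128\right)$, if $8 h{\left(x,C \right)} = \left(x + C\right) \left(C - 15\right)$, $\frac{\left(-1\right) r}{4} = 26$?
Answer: $-82560$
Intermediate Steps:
$r = -104$ ($r = \left(-4\right) 26 = -104$)
$h{\left(x,C \right)} = \frac{\left(-15 + C\right) \left(C + x\right)}{8}$ ($h{\left(x,C \right)} = \frac{\left(x + C\right) \left(C - 15\right)}{8} = \frac{\left(C + x\right) \left(-15 + C\right)}{8} = \frac{\left(-15 + C\right) \left(C + x\right)}{8}$)
$h{\left(r,-25 \right)} \left(-128\right) = \left(\left(- \frac{15}{8}\right) \left(-25\right) - -195 + \frac{\left(-25\right)^{2}}{8} + \frac{1}{8} \left(-25\right) \left(-104\right)\right) \left(-128\right) = \left(\frac{375}{8} + 195 + \frac{1}{8} \cdot 625 + 325\right) \left(-128\right) = \left(\frac{375}{8} + 195 + \frac{625}{8} + 325\right) \left(-128\right) = 645 \left(-128\right) = -82560$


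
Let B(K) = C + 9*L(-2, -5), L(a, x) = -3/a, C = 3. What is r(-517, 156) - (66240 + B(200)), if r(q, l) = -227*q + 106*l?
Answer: 135277/2 ≈ 67639.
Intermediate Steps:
B(K) = 33/2 (B(K) = 3 + 9*(-3/(-2)) = 3 + 9*(-3*(-1/2)) = 3 + 9*(3/2) = 3 + 27/2 = 33/2)
r(-517, 156) - (66240 + B(200)) = (-227*(-517) + 106*156) - (66240 + 33/2) = (117359 + 16536) - 1*132513/2 = 133895 - 132513/2 = 135277/2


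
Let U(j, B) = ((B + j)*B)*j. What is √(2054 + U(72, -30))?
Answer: I*√88666 ≈ 297.77*I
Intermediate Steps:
U(j, B) = B*j*(B + j) (U(j, B) = (B*(B + j))*j = B*j*(B + j))
√(2054 + U(72, -30)) = √(2054 - 30*72*(-30 + 72)) = √(2054 - 30*72*42) = √(2054 - 90720) = √(-88666) = I*√88666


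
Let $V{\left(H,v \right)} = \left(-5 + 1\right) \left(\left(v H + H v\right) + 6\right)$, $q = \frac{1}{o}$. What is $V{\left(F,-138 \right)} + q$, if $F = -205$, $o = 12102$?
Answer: $- \frac{2739215087}{12102} \approx -2.2634 \cdot 10^{5}$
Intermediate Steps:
$q = \frac{1}{12102} \approx 8.2631 \cdot 10^{-5}$
$V{\left(H,v \right)} = -24 - 8 H v$ ($V{\left(H,v \right)} = - 4 \left(\left(H v + H v\right) + 6\right) = - 4 \left(2 H v + 6\right) = - 4 \left(6 + 2 H v\right) = -24 - 8 H v$)
$V{\left(F,-138 \right)} + q = \left(-24 - \left(-1640\right) \left(-138\right)\right) + \frac{1}{12102} = \left(-24 - 226320\right) + \frac{1}{12102} = -226344 + \frac{1}{12102} = - \frac{2739215087}{12102}$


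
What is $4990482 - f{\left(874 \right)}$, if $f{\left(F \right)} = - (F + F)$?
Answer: $4992230$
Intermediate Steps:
$f{\left(F \right)} = - 2 F$
$4990482 - f{\left(874 \right)} = 4990482 - \left(-2\right) 874 = 4990482 - -1748 = 4990482 + 1748 = 4992230$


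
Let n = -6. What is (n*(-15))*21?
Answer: 1890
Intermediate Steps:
(n*(-15))*21 = -6*(-15)*21 = 90*21 = 1890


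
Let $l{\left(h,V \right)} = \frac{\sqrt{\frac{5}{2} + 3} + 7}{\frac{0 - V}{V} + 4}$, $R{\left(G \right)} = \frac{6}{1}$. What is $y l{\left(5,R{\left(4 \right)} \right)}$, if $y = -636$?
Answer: $-1484 - 106 \sqrt{22} \approx -1981.2$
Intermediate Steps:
$R{\left(G \right)} = 6$ ($R{\left(G \right)} = 6 \cdot 1 = 6$)
$l{\left(h,V \right)} = \frac{7}{3} + \frac{\sqrt{22}}{6}$ ($l{\left(h,V \right)} = \frac{\sqrt{5 \cdot \frac{1}{2} + 3} + 7}{\frac{\left(-1\right) V}{V} + 4} = \frac{\sqrt{\frac{5}{2} + 3} + 7}{-1 + 4} = \frac{\sqrt{\frac{11}{2}} + 7}{3} = \left(\frac{\sqrt{22}}{2} + 7\right) \frac{1}{3} = \left(7 + \frac{\sqrt{22}}{2}\right) \frac{1}{3} = \frac{7}{3} + \frac{\sqrt{22}}{6}$)
$y l{\left(5,R{\left(4 \right)} \right)} = - 636 \left(\frac{7}{3} + \frac{\sqrt{22}}{6}\right) = -1484 - 106 \sqrt{22}$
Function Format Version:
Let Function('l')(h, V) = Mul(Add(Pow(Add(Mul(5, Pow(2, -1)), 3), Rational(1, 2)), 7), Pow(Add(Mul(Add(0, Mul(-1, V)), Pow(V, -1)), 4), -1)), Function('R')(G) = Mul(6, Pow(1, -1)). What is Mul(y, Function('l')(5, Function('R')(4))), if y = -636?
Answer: Add(-1484, Mul(-106, Pow(22, Rational(1, 2)))) ≈ -1981.2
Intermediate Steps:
Function('R')(G) = 6 (Function('R')(G) = Mul(6, 1) = 6)
Function('l')(h, V) = Add(Rational(7, 3), Mul(Rational(1, 6), Pow(22, Rational(1, 2)))) (Function('l')(h, V) = Mul(Add(Pow(Add(Mul(5, Rational(1, 2)), 3), Rational(1, 2)), 7), Pow(Add(Mul(Mul(-1, V), Pow(V, -1)), 4), -1)) = Mul(Add(Pow(Add(Rational(5, 2), 3), Rational(1, 2)), 7), Pow(Add(-1, 4), -1)) = Mul(Add(Pow(Rational(11, 2), Rational(1, 2)), 7), Pow(3, -1)) = Mul(Add(Mul(Rational(1, 2), Pow(22, Rational(1, 2))), 7), Rational(1, 3)) = Mul(Add(7, Mul(Rational(1, 2), Pow(22, Rational(1, 2)))), Rational(1, 3)) = Add(Rational(7, 3), Mul(Rational(1, 6), Pow(22, Rational(1, 2)))))
Mul(y, Function('l')(5, Function('R')(4))) = Mul(-636, Add(Rational(7, 3), Mul(Rational(1, 6), Pow(22, Rational(1, 2))))) = Add(-1484, Mul(-106, Pow(22, Rational(1, 2))))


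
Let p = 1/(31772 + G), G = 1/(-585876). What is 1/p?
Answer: 18614452271/585876 ≈ 31772.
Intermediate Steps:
G = -1/585876 ≈ -1.7068e-6
p = 585876/18614452271 (p = 1/(31772 - 1/585876) = 1/(18614452271/585876) = 585876/18614452271 ≈ 3.1474e-5)
1/p = 1/(585876/18614452271) = 18614452271/585876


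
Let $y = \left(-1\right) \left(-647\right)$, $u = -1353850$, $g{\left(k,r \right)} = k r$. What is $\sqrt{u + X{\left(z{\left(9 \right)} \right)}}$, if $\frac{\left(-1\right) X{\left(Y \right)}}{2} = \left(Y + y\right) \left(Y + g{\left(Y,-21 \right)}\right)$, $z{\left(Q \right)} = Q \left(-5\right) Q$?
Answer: $85 i \sqrt{730} \approx 2296.6 i$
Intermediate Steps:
$y = 647$
$z{\left(Q \right)} = - 5 Q^{2}$ ($z{\left(Q \right)} = - 5 Q Q = - 5 Q^{2}$)
$X{\left(Y \right)} = 40 Y \left(647 + Y\right)$ ($X{\left(Y \right)} = - 2 \left(Y + 647\right) \left(Y + Y \left(-21\right)\right) = - 2 \left(647 + Y\right) \left(Y - 21 Y\right) = - 2 \left(647 + Y\right) \left(- 20 Y\right) = - 2 \left(- 20 Y \left(647 + Y\right)\right) = 40 Y \left(647 + Y\right)$)
$\sqrt{u + X{\left(z{\left(9 \right)} \right)}} = \sqrt{-1353850 + 40 \left(- 5 \cdot 9^{2}\right) \left(647 - 5 \cdot 9^{2}\right)} = \sqrt{-1353850 + 40 \left(\left(-5\right) 81\right) \left(647 - 405\right)} = \sqrt{-1353850 + 40 \left(-405\right) \left(647 - 405\right)} = \sqrt{-1353850 + 40 \left(-405\right) 242} = \sqrt{-1353850 - 3920400} = \sqrt{-5274250} = 85 i \sqrt{730}$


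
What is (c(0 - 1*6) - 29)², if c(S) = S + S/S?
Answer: 1156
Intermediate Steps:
c(S) = 1 + S (c(S) = S + 1 = 1 + S)
(c(0 - 1*6) - 29)² = ((1 + (0 - 1*6)) - 29)² = ((1 + (0 - 6)) - 29)² = ((1 - 6) - 29)² = (-5 - 29)² = (-34)² = 1156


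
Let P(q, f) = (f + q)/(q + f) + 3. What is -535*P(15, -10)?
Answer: -2140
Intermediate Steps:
P(q, f) = 4 (P(q, f) = (f + q)/(f + q) + 3 = 1 + 3 = 4)
-535*P(15, -10) = -535*4 = -2140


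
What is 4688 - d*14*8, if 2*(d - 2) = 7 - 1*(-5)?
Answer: 3792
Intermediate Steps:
d = 8 (d = 2 + (7 - 1*(-5))/2 = 2 + (7 + 5)/2 = 2 + (½)*12 = 2 + 6 = 8)
4688 - d*14*8 = 4688 - 8*14*8 = 4688 - 112*8 = 4688 - 1*896 = 4688 - 896 = 3792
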